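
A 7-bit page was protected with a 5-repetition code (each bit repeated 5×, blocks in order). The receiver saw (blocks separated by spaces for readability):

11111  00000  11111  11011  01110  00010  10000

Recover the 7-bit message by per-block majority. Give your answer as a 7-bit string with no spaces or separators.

Block 1 (11111): 5 ones → 1
Block 2 (00000): 0 ones → 0
Block 3 (11111): 5 ones → 1
Block 4 (11011): 4 ones → 1
Block 5 (01110): 3 ones → 1
Block 6 (00010): 1 one → 0
Block 7 (10000): 1 one → 0

1011100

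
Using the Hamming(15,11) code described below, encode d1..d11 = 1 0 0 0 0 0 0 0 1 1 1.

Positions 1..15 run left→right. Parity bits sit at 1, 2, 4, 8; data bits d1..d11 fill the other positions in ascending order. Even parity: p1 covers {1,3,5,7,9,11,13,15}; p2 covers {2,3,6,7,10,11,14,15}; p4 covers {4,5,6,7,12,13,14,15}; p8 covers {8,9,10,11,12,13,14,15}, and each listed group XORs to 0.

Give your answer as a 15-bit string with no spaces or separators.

111100010000111

Place data at non-parity positions: p1 p2 1 p4 0 0 0 p8 0 0 0 0 1 1 1
p1 (pos 1,3,5,7,9,11,13,15): XOR of data positions = 1⊕0⊕0⊕0⊕0⊕1⊕1 = 1
p2 (pos 2,3,6,7,10,11,14,15): XOR of data positions = 1⊕0⊕0⊕0⊕0⊕1⊕1 = 1
p4 (pos 4,5,6,7,12,13,14,15): XOR of data positions = 0⊕0⊕0⊕0⊕1⊕1⊕1 = 1
p8 (pos 8,9,10,11,12,13,14,15): XOR of data positions = 0⊕0⊕0⊕0⊕1⊕1⊕1 = 1
Codeword: 111100010000111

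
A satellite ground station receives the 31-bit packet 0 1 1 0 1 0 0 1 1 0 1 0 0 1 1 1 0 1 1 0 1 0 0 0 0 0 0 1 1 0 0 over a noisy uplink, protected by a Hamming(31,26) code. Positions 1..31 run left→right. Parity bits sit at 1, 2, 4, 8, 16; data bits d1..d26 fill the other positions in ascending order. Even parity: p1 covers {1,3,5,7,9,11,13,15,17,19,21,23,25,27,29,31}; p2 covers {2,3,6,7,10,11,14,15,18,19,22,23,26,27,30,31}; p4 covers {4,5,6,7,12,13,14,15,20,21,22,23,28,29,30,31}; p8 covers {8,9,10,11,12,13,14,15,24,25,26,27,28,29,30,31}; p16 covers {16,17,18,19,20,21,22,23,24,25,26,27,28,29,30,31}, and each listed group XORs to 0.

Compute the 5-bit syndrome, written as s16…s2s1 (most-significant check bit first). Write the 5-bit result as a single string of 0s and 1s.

s1 (pos 1,3,5,7,9,11,13,15,17,19,21,23,25,27,29,31): 0⊕1⊕1⊕0⊕1⊕1⊕0⊕1⊕0⊕1⊕1⊕0⊕0⊕0⊕1⊕0 = 0
s2 (pos 2,3,6,7,10,11,14,15,18,19,22,23,26,27,30,31): 1⊕1⊕0⊕0⊕0⊕1⊕1⊕1⊕1⊕1⊕0⊕0⊕0⊕0⊕0⊕0 = 1
s4 (pos 4,5,6,7,12,13,14,15,20,21,22,23,28,29,30,31): 0⊕1⊕0⊕0⊕0⊕0⊕1⊕1⊕0⊕1⊕0⊕0⊕1⊕1⊕0⊕0 = 0
s8 (pos 8,9,10,11,12,13,14,15,24,25,26,27,28,29,30,31): 1⊕1⊕0⊕1⊕0⊕0⊕1⊕1⊕0⊕0⊕0⊕0⊕1⊕1⊕0⊕0 = 1
s16 (pos 16,17,18,19,20,21,22,23,24,25,26,27,28,29,30,31): 1⊕0⊕1⊕1⊕0⊕1⊕0⊕0⊕0⊕0⊕0⊕0⊕1⊕1⊕0⊕0 = 0
Syndrome s16…s1 = 01010 → error at position 10.

01010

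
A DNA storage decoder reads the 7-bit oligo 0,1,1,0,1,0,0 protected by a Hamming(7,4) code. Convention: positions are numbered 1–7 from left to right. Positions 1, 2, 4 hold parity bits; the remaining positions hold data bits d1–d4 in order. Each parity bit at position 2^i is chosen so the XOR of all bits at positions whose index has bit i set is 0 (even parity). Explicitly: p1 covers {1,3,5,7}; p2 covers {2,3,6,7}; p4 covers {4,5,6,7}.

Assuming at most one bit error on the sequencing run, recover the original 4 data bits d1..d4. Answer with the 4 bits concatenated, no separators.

1100

s1 (pos 1,3,5,7): 0⊕1⊕1⊕0 = 0
s2 (pos 2,3,6,7): 1⊕1⊕0⊕0 = 0
s4 (pos 4,5,6,7): 0⊕1⊕0⊕0 = 1
Syndrome s4…s1 = 100 → error at position 4.
Flip position 4: 0110100 → 0111100
Read data bits from positions 3,5,6,7: 1100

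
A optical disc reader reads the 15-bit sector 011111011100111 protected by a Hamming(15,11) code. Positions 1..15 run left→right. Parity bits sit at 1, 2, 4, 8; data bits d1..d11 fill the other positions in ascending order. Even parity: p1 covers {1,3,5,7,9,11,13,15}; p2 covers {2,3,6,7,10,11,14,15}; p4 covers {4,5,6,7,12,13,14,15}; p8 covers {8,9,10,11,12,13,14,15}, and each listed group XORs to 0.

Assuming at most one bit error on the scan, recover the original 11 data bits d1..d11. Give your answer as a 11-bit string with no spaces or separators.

s1 (pos 1,3,5,7,9,11,13,15): 0⊕1⊕1⊕0⊕1⊕0⊕1⊕1 = 1
s2 (pos 2,3,6,7,10,11,14,15): 1⊕1⊕1⊕0⊕1⊕0⊕1⊕1 = 0
s4 (pos 4,5,6,7,12,13,14,15): 1⊕1⊕1⊕0⊕0⊕1⊕1⊕1 = 0
s8 (pos 8,9,10,11,12,13,14,15): 1⊕1⊕1⊕0⊕0⊕1⊕1⊕1 = 0
Syndrome s8…s1 = 0001 → error at position 1.
Flip position 1: 011111011100111 → 111111011100111
Read data bits from positions 3,5,6,7,9,10,11,12,13,14,15: 11101100111

11101100111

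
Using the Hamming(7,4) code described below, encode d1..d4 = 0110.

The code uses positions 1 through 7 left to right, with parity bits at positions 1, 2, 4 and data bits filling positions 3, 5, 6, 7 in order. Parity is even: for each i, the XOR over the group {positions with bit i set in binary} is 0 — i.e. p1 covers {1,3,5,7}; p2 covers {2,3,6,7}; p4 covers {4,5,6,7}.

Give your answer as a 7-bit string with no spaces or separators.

1100110

Place data at non-parity positions: p1 p2 0 p4 1 1 0
p1 (pos 1,3,5,7): XOR of data positions = 0⊕1⊕0 = 1
p2 (pos 2,3,6,7): XOR of data positions = 0⊕1⊕0 = 1
p4 (pos 4,5,6,7): XOR of data positions = 1⊕1⊕0 = 0
Codeword: 1100110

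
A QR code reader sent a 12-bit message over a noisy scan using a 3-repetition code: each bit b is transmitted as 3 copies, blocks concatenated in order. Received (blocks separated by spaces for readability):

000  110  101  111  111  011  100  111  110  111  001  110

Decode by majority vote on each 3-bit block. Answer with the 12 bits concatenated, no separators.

Block 1 (000): 0 ones → 0
Block 2 (110): 2 ones → 1
Block 3 (101): 2 ones → 1
Block 4 (111): 3 ones → 1
Block 5 (111): 3 ones → 1
Block 6 (011): 2 ones → 1
Block 7 (100): 1 one → 0
Block 8 (111): 3 ones → 1
Block 9 (110): 2 ones → 1
Block 10 (111): 3 ones → 1
Block 11 (001): 1 one → 0
Block 12 (110): 2 ones → 1

011111011101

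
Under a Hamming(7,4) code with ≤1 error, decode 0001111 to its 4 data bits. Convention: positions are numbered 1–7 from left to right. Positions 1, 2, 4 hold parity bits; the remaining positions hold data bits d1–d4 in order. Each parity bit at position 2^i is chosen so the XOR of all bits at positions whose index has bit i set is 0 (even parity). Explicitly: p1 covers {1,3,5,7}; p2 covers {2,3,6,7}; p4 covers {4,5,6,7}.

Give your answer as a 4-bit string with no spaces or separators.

0111

s1 (pos 1,3,5,7): 0⊕0⊕1⊕1 = 0
s2 (pos 2,3,6,7): 0⊕0⊕1⊕1 = 0
s4 (pos 4,5,6,7): 1⊕1⊕1⊕1 = 0
Syndrome s4…s1 = 000 → no error.
Read data bits from positions 3,5,6,7: 0111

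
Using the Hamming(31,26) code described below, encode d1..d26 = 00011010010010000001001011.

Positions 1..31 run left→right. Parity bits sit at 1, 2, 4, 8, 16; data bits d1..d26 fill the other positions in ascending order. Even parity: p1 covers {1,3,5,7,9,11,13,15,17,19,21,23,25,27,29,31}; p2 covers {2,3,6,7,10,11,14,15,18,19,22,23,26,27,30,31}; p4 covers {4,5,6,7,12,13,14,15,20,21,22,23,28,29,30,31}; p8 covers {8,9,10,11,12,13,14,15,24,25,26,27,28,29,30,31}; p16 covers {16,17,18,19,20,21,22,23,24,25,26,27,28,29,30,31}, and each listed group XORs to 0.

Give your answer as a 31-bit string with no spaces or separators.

1001001110100101010000001001011

Place data at non-parity positions: p1 p2 0 p4 0 0 1 p8 1 0 1 0 0 1 0 p16 0 1 0 0 0 0 0 0 1 0 0 1 0 1 1
p1 (pos 1,3,5,7,9,11,13,15,17,19,21,23,25,27,29,31): XOR of data positions = 0⊕0⊕1⊕1⊕1⊕0⊕0⊕0⊕0⊕0⊕0⊕1⊕0⊕0⊕1 = 1
p2 (pos 2,3,6,7,10,11,14,15,18,19,22,23,26,27,30,31): XOR of data positions = 0⊕0⊕1⊕0⊕1⊕1⊕0⊕1⊕0⊕0⊕0⊕0⊕0⊕1⊕1 = 0
p4 (pos 4,5,6,7,12,13,14,15,20,21,22,23,28,29,30,31): XOR of data positions = 0⊕0⊕1⊕0⊕0⊕1⊕0⊕0⊕0⊕0⊕0⊕1⊕0⊕1⊕1 = 1
p8 (pos 8,9,10,11,12,13,14,15,24,25,26,27,28,29,30,31): XOR of data positions = 1⊕0⊕1⊕0⊕0⊕1⊕0⊕0⊕1⊕0⊕0⊕1⊕0⊕1⊕1 = 1
p16 (pos 16,17,18,19,20,21,22,23,24,25,26,27,28,29,30,31): XOR of data positions = 0⊕1⊕0⊕0⊕0⊕0⊕0⊕0⊕1⊕0⊕0⊕1⊕0⊕1⊕1 = 1
Codeword: 1001001110100101010000001001011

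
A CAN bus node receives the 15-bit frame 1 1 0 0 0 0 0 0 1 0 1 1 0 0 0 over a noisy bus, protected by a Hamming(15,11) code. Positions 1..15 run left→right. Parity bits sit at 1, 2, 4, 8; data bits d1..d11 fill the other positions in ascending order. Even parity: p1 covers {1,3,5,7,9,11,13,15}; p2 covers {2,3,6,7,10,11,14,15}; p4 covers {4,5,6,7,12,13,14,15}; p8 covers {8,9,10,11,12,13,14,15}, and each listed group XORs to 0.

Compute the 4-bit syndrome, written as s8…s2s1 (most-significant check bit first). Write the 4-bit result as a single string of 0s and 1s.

1101

s1 (pos 1,3,5,7,9,11,13,15): 1⊕0⊕0⊕0⊕1⊕1⊕0⊕0 = 1
s2 (pos 2,3,6,7,10,11,14,15): 1⊕0⊕0⊕0⊕0⊕1⊕0⊕0 = 0
s4 (pos 4,5,6,7,12,13,14,15): 0⊕0⊕0⊕0⊕1⊕0⊕0⊕0 = 1
s8 (pos 8,9,10,11,12,13,14,15): 0⊕1⊕0⊕1⊕1⊕0⊕0⊕0 = 1
Syndrome s8…s1 = 1101 → error at position 13.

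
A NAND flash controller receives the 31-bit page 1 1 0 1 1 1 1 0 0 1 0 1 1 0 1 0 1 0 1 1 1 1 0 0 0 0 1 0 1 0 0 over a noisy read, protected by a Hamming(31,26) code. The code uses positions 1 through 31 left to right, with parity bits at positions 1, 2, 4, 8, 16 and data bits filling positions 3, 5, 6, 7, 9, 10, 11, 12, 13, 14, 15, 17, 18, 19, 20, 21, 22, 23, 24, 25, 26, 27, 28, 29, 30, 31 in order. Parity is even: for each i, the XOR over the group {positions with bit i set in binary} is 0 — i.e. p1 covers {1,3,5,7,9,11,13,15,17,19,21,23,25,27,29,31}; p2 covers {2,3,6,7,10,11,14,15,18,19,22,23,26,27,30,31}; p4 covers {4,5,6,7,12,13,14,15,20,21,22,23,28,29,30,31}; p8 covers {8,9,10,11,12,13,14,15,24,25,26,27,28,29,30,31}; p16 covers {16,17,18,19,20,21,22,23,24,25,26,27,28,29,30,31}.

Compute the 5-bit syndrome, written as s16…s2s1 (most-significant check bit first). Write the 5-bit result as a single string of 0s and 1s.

s1 (pos 1,3,5,7,9,11,13,15,17,19,21,23,25,27,29,31): 1⊕0⊕1⊕1⊕0⊕0⊕1⊕1⊕1⊕1⊕1⊕0⊕0⊕1⊕1⊕0 = 0
s2 (pos 2,3,6,7,10,11,14,15,18,19,22,23,26,27,30,31): 1⊕0⊕1⊕1⊕1⊕0⊕0⊕1⊕0⊕1⊕1⊕0⊕0⊕1⊕0⊕0 = 0
s4 (pos 4,5,6,7,12,13,14,15,20,21,22,23,28,29,30,31): 1⊕1⊕1⊕1⊕1⊕1⊕0⊕1⊕1⊕1⊕1⊕0⊕0⊕1⊕0⊕0 = 1
s8 (pos 8,9,10,11,12,13,14,15,24,25,26,27,28,29,30,31): 0⊕0⊕1⊕0⊕1⊕1⊕0⊕1⊕0⊕0⊕0⊕1⊕0⊕1⊕0⊕0 = 0
s16 (pos 16,17,18,19,20,21,22,23,24,25,26,27,28,29,30,31): 0⊕1⊕0⊕1⊕1⊕1⊕1⊕0⊕0⊕0⊕0⊕1⊕0⊕1⊕0⊕0 = 1
Syndrome s16…s1 = 10100 → error at position 20.

10100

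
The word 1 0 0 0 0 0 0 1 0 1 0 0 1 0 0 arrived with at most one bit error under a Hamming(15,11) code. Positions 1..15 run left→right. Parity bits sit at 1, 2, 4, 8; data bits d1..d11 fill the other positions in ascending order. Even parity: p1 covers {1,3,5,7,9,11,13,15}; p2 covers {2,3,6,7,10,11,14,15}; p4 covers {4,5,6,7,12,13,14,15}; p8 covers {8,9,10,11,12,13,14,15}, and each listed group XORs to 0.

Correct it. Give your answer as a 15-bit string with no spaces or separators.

100000010100110

s1 (pos 1,3,5,7,9,11,13,15): 1⊕0⊕0⊕0⊕0⊕0⊕1⊕0 = 0
s2 (pos 2,3,6,7,10,11,14,15): 0⊕0⊕0⊕0⊕1⊕0⊕0⊕0 = 1
s4 (pos 4,5,6,7,12,13,14,15): 0⊕0⊕0⊕0⊕0⊕1⊕0⊕0 = 1
s8 (pos 8,9,10,11,12,13,14,15): 1⊕0⊕1⊕0⊕0⊕1⊕0⊕0 = 1
Syndrome s8…s1 = 1110 → error at position 14.
Flip position 14: 100000010100100 → 100000010100110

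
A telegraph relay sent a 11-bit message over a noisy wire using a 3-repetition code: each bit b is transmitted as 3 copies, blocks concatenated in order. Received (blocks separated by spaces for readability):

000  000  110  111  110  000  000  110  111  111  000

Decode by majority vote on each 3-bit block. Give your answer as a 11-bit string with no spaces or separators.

00111001110

Block 1 (000): 0 ones → 0
Block 2 (000): 0 ones → 0
Block 3 (110): 2 ones → 1
Block 4 (111): 3 ones → 1
Block 5 (110): 2 ones → 1
Block 6 (000): 0 ones → 0
Block 7 (000): 0 ones → 0
Block 8 (110): 2 ones → 1
Block 9 (111): 3 ones → 1
Block 10 (111): 3 ones → 1
Block 11 (000): 0 ones → 0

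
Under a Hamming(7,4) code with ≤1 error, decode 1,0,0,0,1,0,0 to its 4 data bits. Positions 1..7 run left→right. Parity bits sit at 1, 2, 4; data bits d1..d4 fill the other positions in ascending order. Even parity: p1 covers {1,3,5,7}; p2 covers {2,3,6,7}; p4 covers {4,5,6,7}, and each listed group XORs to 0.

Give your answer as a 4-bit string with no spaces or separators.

s1 (pos 1,3,5,7): 1⊕0⊕1⊕0 = 0
s2 (pos 2,3,6,7): 0⊕0⊕0⊕0 = 0
s4 (pos 4,5,6,7): 0⊕1⊕0⊕0 = 1
Syndrome s4…s1 = 100 → error at position 4.
Flip position 4: 1000100 → 1001100
Read data bits from positions 3,5,6,7: 0100

0100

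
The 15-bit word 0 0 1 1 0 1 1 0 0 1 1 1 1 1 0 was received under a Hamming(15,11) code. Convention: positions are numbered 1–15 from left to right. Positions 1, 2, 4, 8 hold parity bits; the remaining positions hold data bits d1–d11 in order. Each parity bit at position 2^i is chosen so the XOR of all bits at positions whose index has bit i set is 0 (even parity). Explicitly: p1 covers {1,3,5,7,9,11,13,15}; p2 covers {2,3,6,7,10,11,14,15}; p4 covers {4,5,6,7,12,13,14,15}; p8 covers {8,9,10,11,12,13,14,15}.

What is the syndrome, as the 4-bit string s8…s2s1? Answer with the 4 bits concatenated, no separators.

s1 (pos 1,3,5,7,9,11,13,15): 0⊕1⊕0⊕1⊕0⊕1⊕1⊕0 = 0
s2 (pos 2,3,6,7,10,11,14,15): 0⊕1⊕1⊕1⊕1⊕1⊕1⊕0 = 0
s4 (pos 4,5,6,7,12,13,14,15): 1⊕0⊕1⊕1⊕1⊕1⊕1⊕0 = 0
s8 (pos 8,9,10,11,12,13,14,15): 0⊕0⊕1⊕1⊕1⊕1⊕1⊕0 = 1
Syndrome s8…s1 = 1000 → error at position 8.

1000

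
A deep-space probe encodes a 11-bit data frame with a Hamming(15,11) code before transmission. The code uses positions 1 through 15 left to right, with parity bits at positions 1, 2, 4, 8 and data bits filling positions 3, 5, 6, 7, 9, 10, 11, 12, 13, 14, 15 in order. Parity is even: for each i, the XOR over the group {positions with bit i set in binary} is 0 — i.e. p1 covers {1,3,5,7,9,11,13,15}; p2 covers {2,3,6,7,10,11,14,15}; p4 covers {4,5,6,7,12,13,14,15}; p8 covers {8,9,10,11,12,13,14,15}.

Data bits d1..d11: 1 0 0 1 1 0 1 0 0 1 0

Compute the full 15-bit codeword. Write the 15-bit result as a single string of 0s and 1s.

001000111010010

Place data at non-parity positions: p1 p2 1 p4 0 0 1 p8 1 0 1 0 0 1 0
p1 (pos 1,3,5,7,9,11,13,15): XOR of data positions = 1⊕0⊕1⊕1⊕1⊕0⊕0 = 0
p2 (pos 2,3,6,7,10,11,14,15): XOR of data positions = 1⊕0⊕1⊕0⊕1⊕1⊕0 = 0
p4 (pos 4,5,6,7,12,13,14,15): XOR of data positions = 0⊕0⊕1⊕0⊕0⊕1⊕0 = 0
p8 (pos 8,9,10,11,12,13,14,15): XOR of data positions = 1⊕0⊕1⊕0⊕0⊕1⊕0 = 1
Codeword: 001000111010010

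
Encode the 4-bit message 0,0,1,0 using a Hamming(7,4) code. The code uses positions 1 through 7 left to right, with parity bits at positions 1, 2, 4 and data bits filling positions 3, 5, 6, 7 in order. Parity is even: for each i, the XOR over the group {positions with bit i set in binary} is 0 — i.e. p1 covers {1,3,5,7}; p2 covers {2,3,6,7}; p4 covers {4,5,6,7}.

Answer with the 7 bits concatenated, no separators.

0101010

Place data at non-parity positions: p1 p2 0 p4 0 1 0
p1 (pos 1,3,5,7): XOR of data positions = 0⊕0⊕0 = 0
p2 (pos 2,3,6,7): XOR of data positions = 0⊕1⊕0 = 1
p4 (pos 4,5,6,7): XOR of data positions = 0⊕1⊕0 = 1
Codeword: 0101010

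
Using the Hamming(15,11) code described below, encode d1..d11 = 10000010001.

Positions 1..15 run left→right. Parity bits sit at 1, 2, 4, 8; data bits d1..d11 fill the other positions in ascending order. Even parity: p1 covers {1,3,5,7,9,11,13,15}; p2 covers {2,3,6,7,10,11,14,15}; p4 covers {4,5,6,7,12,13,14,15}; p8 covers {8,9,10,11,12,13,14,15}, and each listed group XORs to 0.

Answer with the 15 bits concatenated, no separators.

Place data at non-parity positions: p1 p2 1 p4 0 0 0 p8 0 0 1 0 0 0 1
p1 (pos 1,3,5,7,9,11,13,15): XOR of data positions = 1⊕0⊕0⊕0⊕1⊕0⊕1 = 1
p2 (pos 2,3,6,7,10,11,14,15): XOR of data positions = 1⊕0⊕0⊕0⊕1⊕0⊕1 = 1
p4 (pos 4,5,6,7,12,13,14,15): XOR of data positions = 0⊕0⊕0⊕0⊕0⊕0⊕1 = 1
p8 (pos 8,9,10,11,12,13,14,15): XOR of data positions = 0⊕0⊕1⊕0⊕0⊕0⊕1 = 0
Codeword: 111100000010001

111100000010001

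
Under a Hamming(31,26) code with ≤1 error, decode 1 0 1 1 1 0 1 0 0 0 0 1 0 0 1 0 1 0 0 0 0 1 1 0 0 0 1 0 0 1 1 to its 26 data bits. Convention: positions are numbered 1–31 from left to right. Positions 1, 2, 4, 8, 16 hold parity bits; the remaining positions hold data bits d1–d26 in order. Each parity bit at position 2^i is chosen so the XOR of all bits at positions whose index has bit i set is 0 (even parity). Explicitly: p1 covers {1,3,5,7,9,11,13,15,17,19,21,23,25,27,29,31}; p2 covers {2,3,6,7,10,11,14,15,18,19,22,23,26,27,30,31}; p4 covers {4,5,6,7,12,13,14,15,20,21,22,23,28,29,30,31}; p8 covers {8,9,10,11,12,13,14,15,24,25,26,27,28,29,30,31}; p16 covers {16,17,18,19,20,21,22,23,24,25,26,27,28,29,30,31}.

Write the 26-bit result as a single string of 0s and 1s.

11010001101100001100010011

s1 (pos 1,3,5,7,9,11,13,15,17,19,21,23,25,27,29,31): 1⊕1⊕1⊕1⊕0⊕0⊕0⊕1⊕1⊕0⊕0⊕1⊕0⊕1⊕0⊕1 = 1
s2 (pos 2,3,6,7,10,11,14,15,18,19,22,23,26,27,30,31): 0⊕1⊕0⊕1⊕0⊕0⊕0⊕1⊕0⊕0⊕1⊕1⊕0⊕1⊕1⊕1 = 0
s4 (pos 4,5,6,7,12,13,14,15,20,21,22,23,28,29,30,31): 1⊕1⊕0⊕1⊕1⊕0⊕0⊕1⊕0⊕0⊕1⊕1⊕0⊕0⊕1⊕1 = 1
s8 (pos 8,9,10,11,12,13,14,15,24,25,26,27,28,29,30,31): 0⊕0⊕0⊕0⊕1⊕0⊕0⊕1⊕0⊕0⊕0⊕1⊕0⊕0⊕1⊕1 = 1
s16 (pos 16,17,18,19,20,21,22,23,24,25,26,27,28,29,30,31): 0⊕1⊕0⊕0⊕0⊕0⊕1⊕1⊕0⊕0⊕0⊕1⊕0⊕0⊕1⊕1 = 0
Syndrome s16…s1 = 01101 → error at position 13.
Flip position 13: 1011101000010010100001100010011 → 1011101000011010100001100010011
Read data bits from positions 3,5,6,7,9,10,11,12,13,14,15,17,18,19,20,21,22,23,24,25,26,27,28,29,30,31: 11010001101100001100010011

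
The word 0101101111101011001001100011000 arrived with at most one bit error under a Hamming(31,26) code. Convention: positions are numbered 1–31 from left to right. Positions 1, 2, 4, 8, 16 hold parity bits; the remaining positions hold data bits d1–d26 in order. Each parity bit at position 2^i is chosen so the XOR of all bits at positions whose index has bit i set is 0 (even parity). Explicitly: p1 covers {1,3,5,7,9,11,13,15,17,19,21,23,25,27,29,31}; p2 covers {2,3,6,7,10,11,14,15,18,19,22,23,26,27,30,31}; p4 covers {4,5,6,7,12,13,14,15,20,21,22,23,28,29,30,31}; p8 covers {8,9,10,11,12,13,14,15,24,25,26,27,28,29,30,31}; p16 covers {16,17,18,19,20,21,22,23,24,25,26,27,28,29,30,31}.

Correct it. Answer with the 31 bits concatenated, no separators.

0111101111101011001001100011000

s1 (pos 1,3,5,7,9,11,13,15,17,19,21,23,25,27,29,31): 0⊕0⊕1⊕1⊕1⊕1⊕1⊕1⊕0⊕1⊕0⊕1⊕0⊕1⊕0⊕0 = 1
s2 (pos 2,3,6,7,10,11,14,15,18,19,22,23,26,27,30,31): 1⊕0⊕0⊕1⊕1⊕1⊕0⊕1⊕0⊕1⊕1⊕1⊕0⊕1⊕0⊕0 = 1
s4 (pos 4,5,6,7,12,13,14,15,20,21,22,23,28,29,30,31): 1⊕1⊕0⊕1⊕0⊕1⊕0⊕1⊕0⊕0⊕1⊕1⊕1⊕0⊕0⊕0 = 0
s8 (pos 8,9,10,11,12,13,14,15,24,25,26,27,28,29,30,31): 1⊕1⊕1⊕1⊕0⊕1⊕0⊕1⊕0⊕0⊕0⊕1⊕1⊕0⊕0⊕0 = 0
s16 (pos 16,17,18,19,20,21,22,23,24,25,26,27,28,29,30,31): 1⊕0⊕0⊕1⊕0⊕0⊕1⊕1⊕0⊕0⊕0⊕1⊕1⊕0⊕0⊕0 = 0
Syndrome s16…s1 = 00011 → error at position 3.
Flip position 3: 0101101111101011001001100011000 → 0111101111101011001001100011000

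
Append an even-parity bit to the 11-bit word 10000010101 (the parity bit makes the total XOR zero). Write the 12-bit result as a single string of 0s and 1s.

XOR of the 11 data bits: 1⊕0⊕0⊕0⊕0⊕0⊕1⊕0⊕1⊕0⊕1 = 0
Parity bit = 0 (so all 12 bits XOR to 0).

100000101010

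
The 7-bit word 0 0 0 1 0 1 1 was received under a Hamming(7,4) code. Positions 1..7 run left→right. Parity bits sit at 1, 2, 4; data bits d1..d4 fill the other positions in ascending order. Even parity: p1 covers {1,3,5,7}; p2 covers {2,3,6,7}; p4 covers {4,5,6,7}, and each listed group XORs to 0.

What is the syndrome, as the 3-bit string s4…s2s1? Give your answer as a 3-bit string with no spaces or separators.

101

s1 (pos 1,3,5,7): 0⊕0⊕0⊕1 = 1
s2 (pos 2,3,6,7): 0⊕0⊕1⊕1 = 0
s4 (pos 4,5,6,7): 1⊕0⊕1⊕1 = 1
Syndrome s4…s1 = 101 → error at position 5.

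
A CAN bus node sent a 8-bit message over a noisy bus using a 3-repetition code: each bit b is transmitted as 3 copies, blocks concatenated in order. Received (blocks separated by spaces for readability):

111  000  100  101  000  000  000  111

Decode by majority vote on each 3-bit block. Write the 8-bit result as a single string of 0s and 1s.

Block 1 (111): 3 ones → 1
Block 2 (000): 0 ones → 0
Block 3 (100): 1 one → 0
Block 4 (101): 2 ones → 1
Block 5 (000): 0 ones → 0
Block 6 (000): 0 ones → 0
Block 7 (000): 0 ones → 0
Block 8 (111): 3 ones → 1

10010001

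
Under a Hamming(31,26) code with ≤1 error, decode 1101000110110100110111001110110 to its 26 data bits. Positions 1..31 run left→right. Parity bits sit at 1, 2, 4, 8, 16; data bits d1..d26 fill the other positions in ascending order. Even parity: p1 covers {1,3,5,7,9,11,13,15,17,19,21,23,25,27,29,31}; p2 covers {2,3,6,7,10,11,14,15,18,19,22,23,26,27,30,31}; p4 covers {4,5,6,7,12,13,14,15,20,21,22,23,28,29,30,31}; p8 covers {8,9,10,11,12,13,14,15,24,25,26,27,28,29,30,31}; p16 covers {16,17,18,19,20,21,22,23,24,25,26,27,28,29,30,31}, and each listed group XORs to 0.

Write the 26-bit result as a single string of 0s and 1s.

s1 (pos 1,3,5,7,9,11,13,15,17,19,21,23,25,27,29,31): 1⊕0⊕0⊕0⊕1⊕1⊕0⊕0⊕1⊕0⊕1⊕0⊕1⊕1⊕1⊕0 = 0
s2 (pos 2,3,6,7,10,11,14,15,18,19,22,23,26,27,30,31): 1⊕0⊕0⊕0⊕0⊕1⊕1⊕0⊕1⊕0⊕1⊕0⊕1⊕1⊕1⊕0 = 0
s4 (pos 4,5,6,7,12,13,14,15,20,21,22,23,28,29,30,31): 1⊕0⊕0⊕0⊕1⊕0⊕1⊕0⊕1⊕1⊕1⊕0⊕0⊕1⊕1⊕0 = 0
s8 (pos 8,9,10,11,12,13,14,15,24,25,26,27,28,29,30,31): 1⊕1⊕0⊕1⊕1⊕0⊕1⊕0⊕0⊕1⊕1⊕1⊕0⊕1⊕1⊕0 = 0
s16 (pos 16,17,18,19,20,21,22,23,24,25,26,27,28,29,30,31): 0⊕1⊕1⊕0⊕1⊕1⊕1⊕0⊕0⊕1⊕1⊕1⊕0⊕1⊕1⊕0 = 0
Syndrome s16…s1 = 00000 → no error.
Read data bits from positions 3,5,6,7,9,10,11,12,13,14,15,17,18,19,20,21,22,23,24,25,26,27,28,29,30,31: 00001011010110111001110110

00001011010110111001110110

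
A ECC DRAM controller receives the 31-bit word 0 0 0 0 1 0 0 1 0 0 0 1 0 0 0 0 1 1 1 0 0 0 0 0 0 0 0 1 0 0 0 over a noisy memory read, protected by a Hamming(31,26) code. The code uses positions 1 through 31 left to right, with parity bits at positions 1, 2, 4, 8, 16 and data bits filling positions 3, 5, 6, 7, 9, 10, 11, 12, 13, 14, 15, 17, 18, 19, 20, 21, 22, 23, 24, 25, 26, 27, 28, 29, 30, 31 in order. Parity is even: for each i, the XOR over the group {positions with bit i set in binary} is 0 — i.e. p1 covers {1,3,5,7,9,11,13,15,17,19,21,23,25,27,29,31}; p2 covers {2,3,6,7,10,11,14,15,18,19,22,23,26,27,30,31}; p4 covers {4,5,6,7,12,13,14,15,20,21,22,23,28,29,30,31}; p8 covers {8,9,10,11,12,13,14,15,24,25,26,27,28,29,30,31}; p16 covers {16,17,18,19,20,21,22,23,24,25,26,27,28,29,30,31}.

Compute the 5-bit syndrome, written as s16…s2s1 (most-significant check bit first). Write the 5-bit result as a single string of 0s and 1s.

01101

s1 (pos 1,3,5,7,9,11,13,15,17,19,21,23,25,27,29,31): 0⊕0⊕1⊕0⊕0⊕0⊕0⊕0⊕1⊕1⊕0⊕0⊕0⊕0⊕0⊕0 = 1
s2 (pos 2,3,6,7,10,11,14,15,18,19,22,23,26,27,30,31): 0⊕0⊕0⊕0⊕0⊕0⊕0⊕0⊕1⊕1⊕0⊕0⊕0⊕0⊕0⊕0 = 0
s4 (pos 4,5,6,7,12,13,14,15,20,21,22,23,28,29,30,31): 0⊕1⊕0⊕0⊕1⊕0⊕0⊕0⊕0⊕0⊕0⊕0⊕1⊕0⊕0⊕0 = 1
s8 (pos 8,9,10,11,12,13,14,15,24,25,26,27,28,29,30,31): 1⊕0⊕0⊕0⊕1⊕0⊕0⊕0⊕0⊕0⊕0⊕0⊕1⊕0⊕0⊕0 = 1
s16 (pos 16,17,18,19,20,21,22,23,24,25,26,27,28,29,30,31): 0⊕1⊕1⊕1⊕0⊕0⊕0⊕0⊕0⊕0⊕0⊕0⊕1⊕0⊕0⊕0 = 0
Syndrome s16…s1 = 01101 → error at position 13.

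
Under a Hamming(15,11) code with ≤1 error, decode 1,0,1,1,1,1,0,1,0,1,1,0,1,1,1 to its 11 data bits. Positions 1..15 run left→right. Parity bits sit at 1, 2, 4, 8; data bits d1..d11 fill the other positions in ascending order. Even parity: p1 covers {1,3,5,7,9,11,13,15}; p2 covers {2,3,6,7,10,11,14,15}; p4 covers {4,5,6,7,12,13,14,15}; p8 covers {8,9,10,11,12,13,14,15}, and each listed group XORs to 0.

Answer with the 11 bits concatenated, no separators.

11100110111

s1 (pos 1,3,5,7,9,11,13,15): 1⊕1⊕1⊕0⊕0⊕1⊕1⊕1 = 0
s2 (pos 2,3,6,7,10,11,14,15): 0⊕1⊕1⊕0⊕1⊕1⊕1⊕1 = 0
s4 (pos 4,5,6,7,12,13,14,15): 1⊕1⊕1⊕0⊕0⊕1⊕1⊕1 = 0
s8 (pos 8,9,10,11,12,13,14,15): 1⊕0⊕1⊕1⊕0⊕1⊕1⊕1 = 0
Syndrome s8…s1 = 0000 → no error.
Read data bits from positions 3,5,6,7,9,10,11,12,13,14,15: 11100110111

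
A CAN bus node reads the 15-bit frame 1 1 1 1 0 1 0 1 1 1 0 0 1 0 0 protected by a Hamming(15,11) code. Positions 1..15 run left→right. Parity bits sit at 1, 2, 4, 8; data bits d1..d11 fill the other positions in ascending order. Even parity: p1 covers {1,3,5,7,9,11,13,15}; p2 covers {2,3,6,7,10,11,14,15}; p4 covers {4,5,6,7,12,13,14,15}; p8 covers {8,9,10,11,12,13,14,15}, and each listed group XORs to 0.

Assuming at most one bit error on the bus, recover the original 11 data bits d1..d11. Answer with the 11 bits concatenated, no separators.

10101100100

s1 (pos 1,3,5,7,9,11,13,15): 1⊕1⊕0⊕0⊕1⊕0⊕1⊕0 = 0
s2 (pos 2,3,6,7,10,11,14,15): 1⊕1⊕1⊕0⊕1⊕0⊕0⊕0 = 0
s4 (pos 4,5,6,7,12,13,14,15): 1⊕0⊕1⊕0⊕0⊕1⊕0⊕0 = 1
s8 (pos 8,9,10,11,12,13,14,15): 1⊕1⊕1⊕0⊕0⊕1⊕0⊕0 = 0
Syndrome s8…s1 = 0100 → error at position 4.
Flip position 4: 111101011100100 → 111001011100100
Read data bits from positions 3,5,6,7,9,10,11,12,13,14,15: 10101100100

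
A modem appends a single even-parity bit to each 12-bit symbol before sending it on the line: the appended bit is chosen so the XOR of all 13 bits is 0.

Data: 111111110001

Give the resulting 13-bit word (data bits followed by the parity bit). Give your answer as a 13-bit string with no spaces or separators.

XOR of the 12 data bits: 1⊕1⊕1⊕1⊕1⊕1⊕1⊕1⊕0⊕0⊕0⊕1 = 1
Parity bit = 1 (so all 13 bits XOR to 0).

1111111100011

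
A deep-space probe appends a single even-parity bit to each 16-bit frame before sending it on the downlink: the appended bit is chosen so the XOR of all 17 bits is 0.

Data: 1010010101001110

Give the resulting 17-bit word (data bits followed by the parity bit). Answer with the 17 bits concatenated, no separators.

10100101010011100

XOR of the 16 data bits: 1⊕0⊕1⊕0⊕0⊕1⊕0⊕1⊕0⊕1⊕0⊕0⊕1⊕1⊕1⊕0 = 0
Parity bit = 0 (so all 17 bits XOR to 0).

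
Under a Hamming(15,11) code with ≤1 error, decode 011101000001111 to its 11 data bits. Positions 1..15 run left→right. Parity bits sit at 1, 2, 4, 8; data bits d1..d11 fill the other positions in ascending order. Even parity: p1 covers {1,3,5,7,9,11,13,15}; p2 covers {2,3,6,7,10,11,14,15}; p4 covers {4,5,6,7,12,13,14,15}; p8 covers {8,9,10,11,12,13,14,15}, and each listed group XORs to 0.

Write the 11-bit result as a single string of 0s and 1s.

00100001111

s1 (pos 1,3,5,7,9,11,13,15): 0⊕1⊕0⊕0⊕0⊕0⊕1⊕1 = 1
s2 (pos 2,3,6,7,10,11,14,15): 1⊕1⊕1⊕0⊕0⊕0⊕1⊕1 = 1
s4 (pos 4,5,6,7,12,13,14,15): 1⊕0⊕1⊕0⊕1⊕1⊕1⊕1 = 0
s8 (pos 8,9,10,11,12,13,14,15): 0⊕0⊕0⊕0⊕1⊕1⊕1⊕1 = 0
Syndrome s8…s1 = 0011 → error at position 3.
Flip position 3: 011101000001111 → 010101000001111
Read data bits from positions 3,5,6,7,9,10,11,12,13,14,15: 00100001111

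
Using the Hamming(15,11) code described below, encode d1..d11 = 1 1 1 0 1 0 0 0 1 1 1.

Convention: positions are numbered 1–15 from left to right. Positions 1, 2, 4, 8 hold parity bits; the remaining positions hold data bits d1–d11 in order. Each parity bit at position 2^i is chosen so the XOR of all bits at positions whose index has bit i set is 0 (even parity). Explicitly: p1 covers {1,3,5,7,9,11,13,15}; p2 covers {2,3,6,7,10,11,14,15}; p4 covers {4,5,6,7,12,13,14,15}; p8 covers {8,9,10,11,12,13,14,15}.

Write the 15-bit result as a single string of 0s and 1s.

101111001000111

Place data at non-parity positions: p1 p2 1 p4 1 1 0 p8 1 0 0 0 1 1 1
p1 (pos 1,3,5,7,9,11,13,15): XOR of data positions = 1⊕1⊕0⊕1⊕0⊕1⊕1 = 1
p2 (pos 2,3,6,7,10,11,14,15): XOR of data positions = 1⊕1⊕0⊕0⊕0⊕1⊕1 = 0
p4 (pos 4,5,6,7,12,13,14,15): XOR of data positions = 1⊕1⊕0⊕0⊕1⊕1⊕1 = 1
p8 (pos 8,9,10,11,12,13,14,15): XOR of data positions = 1⊕0⊕0⊕0⊕1⊕1⊕1 = 0
Codeword: 101111001000111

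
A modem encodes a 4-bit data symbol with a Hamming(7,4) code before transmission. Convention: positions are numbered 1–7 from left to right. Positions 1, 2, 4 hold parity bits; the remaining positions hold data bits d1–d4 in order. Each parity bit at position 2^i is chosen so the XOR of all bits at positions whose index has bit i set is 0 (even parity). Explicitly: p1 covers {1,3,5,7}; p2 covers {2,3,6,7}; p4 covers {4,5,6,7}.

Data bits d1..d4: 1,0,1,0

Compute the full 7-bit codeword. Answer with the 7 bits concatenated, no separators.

1011010

Place data at non-parity positions: p1 p2 1 p4 0 1 0
p1 (pos 1,3,5,7): XOR of data positions = 1⊕0⊕0 = 1
p2 (pos 2,3,6,7): XOR of data positions = 1⊕1⊕0 = 0
p4 (pos 4,5,6,7): XOR of data positions = 0⊕1⊕0 = 1
Codeword: 1011010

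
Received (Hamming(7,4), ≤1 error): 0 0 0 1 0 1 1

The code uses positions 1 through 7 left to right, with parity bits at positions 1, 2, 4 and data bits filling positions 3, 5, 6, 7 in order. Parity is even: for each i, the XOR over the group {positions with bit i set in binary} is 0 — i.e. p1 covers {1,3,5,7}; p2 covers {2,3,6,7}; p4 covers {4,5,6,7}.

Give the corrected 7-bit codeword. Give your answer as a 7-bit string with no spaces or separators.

s1 (pos 1,3,5,7): 0⊕0⊕0⊕1 = 1
s2 (pos 2,3,6,7): 0⊕0⊕1⊕1 = 0
s4 (pos 4,5,6,7): 1⊕0⊕1⊕1 = 1
Syndrome s4…s1 = 101 → error at position 5.
Flip position 5: 0001011 → 0001111

0001111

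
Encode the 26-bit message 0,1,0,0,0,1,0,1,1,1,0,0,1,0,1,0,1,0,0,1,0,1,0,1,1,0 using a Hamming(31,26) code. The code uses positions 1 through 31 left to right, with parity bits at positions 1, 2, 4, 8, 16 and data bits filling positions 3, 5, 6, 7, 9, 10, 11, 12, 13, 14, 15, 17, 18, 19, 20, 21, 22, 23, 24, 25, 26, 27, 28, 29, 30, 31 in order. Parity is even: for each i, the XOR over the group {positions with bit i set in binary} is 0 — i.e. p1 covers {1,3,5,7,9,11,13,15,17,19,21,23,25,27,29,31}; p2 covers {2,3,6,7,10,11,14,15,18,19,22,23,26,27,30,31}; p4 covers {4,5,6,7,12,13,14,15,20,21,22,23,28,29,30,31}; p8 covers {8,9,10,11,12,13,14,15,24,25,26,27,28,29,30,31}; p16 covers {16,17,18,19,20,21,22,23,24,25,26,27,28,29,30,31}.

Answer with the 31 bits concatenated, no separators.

1000100001011101010101001010110

Place data at non-parity positions: p1 p2 0 p4 1 0 0 p8 0 1 0 1 1 1 0 p16 0 1 0 1 0 1 0 0 1 0 1 0 1 1 0
p1 (pos 1,3,5,7,9,11,13,15,17,19,21,23,25,27,29,31): XOR of data positions = 0⊕1⊕0⊕0⊕0⊕1⊕0⊕0⊕0⊕0⊕0⊕1⊕1⊕1⊕0 = 1
p2 (pos 2,3,6,7,10,11,14,15,18,19,22,23,26,27,30,31): XOR of data positions = 0⊕0⊕0⊕1⊕0⊕1⊕0⊕1⊕0⊕1⊕0⊕0⊕1⊕1⊕0 = 0
p4 (pos 4,5,6,7,12,13,14,15,20,21,22,23,28,29,30,31): XOR of data positions = 1⊕0⊕0⊕1⊕1⊕1⊕0⊕1⊕0⊕1⊕0⊕0⊕1⊕1⊕0 = 0
p8 (pos 8,9,10,11,12,13,14,15,24,25,26,27,28,29,30,31): XOR of data positions = 0⊕1⊕0⊕1⊕1⊕1⊕0⊕0⊕1⊕0⊕1⊕0⊕1⊕1⊕0 = 0
p16 (pos 16,17,18,19,20,21,22,23,24,25,26,27,28,29,30,31): XOR of data positions = 0⊕1⊕0⊕1⊕0⊕1⊕0⊕0⊕1⊕0⊕1⊕0⊕1⊕1⊕0 = 1
Codeword: 1000100001011101010101001010110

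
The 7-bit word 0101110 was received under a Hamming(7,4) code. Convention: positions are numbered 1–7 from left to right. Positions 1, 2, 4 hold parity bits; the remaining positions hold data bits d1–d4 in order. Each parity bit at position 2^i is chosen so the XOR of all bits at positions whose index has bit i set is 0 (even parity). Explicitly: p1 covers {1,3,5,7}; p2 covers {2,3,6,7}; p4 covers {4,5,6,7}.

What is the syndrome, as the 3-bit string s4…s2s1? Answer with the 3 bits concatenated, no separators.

s1 (pos 1,3,5,7): 0⊕0⊕1⊕0 = 1
s2 (pos 2,3,6,7): 1⊕0⊕1⊕0 = 0
s4 (pos 4,5,6,7): 1⊕1⊕1⊕0 = 1
Syndrome s4…s1 = 101 → error at position 5.

101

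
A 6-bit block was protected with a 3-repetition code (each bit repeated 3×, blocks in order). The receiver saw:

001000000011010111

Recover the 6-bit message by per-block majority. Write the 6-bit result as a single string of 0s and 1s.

000101

Block 1 (001): 1 one → 0
Block 2 (000): 0 ones → 0
Block 3 (000): 0 ones → 0
Block 4 (011): 2 ones → 1
Block 5 (010): 1 one → 0
Block 6 (111): 3 ones → 1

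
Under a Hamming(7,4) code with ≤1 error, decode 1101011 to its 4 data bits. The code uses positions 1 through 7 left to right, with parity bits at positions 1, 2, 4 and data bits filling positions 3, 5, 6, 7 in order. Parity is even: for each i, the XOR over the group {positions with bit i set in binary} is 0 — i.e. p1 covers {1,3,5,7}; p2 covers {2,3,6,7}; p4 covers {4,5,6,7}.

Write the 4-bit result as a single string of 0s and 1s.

0001

s1 (pos 1,3,5,7): 1⊕0⊕0⊕1 = 0
s2 (pos 2,3,6,7): 1⊕0⊕1⊕1 = 1
s4 (pos 4,5,6,7): 1⊕0⊕1⊕1 = 1
Syndrome s4…s1 = 110 → error at position 6.
Flip position 6: 1101011 → 1101001
Read data bits from positions 3,5,6,7: 0001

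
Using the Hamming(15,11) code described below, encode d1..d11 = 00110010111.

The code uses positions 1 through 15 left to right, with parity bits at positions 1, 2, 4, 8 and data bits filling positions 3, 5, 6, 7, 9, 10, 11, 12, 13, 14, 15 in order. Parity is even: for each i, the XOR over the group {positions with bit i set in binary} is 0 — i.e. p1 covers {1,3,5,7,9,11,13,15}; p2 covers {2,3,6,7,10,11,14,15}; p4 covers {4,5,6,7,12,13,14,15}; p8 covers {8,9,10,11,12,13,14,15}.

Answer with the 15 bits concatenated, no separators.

010101100010111

Place data at non-parity positions: p1 p2 0 p4 0 1 1 p8 0 0 1 0 1 1 1
p1 (pos 1,3,5,7,9,11,13,15): XOR of data positions = 0⊕0⊕1⊕0⊕1⊕1⊕1 = 0
p2 (pos 2,3,6,7,10,11,14,15): XOR of data positions = 0⊕1⊕1⊕0⊕1⊕1⊕1 = 1
p4 (pos 4,5,6,7,12,13,14,15): XOR of data positions = 0⊕1⊕1⊕0⊕1⊕1⊕1 = 1
p8 (pos 8,9,10,11,12,13,14,15): XOR of data positions = 0⊕0⊕1⊕0⊕1⊕1⊕1 = 0
Codeword: 010101100010111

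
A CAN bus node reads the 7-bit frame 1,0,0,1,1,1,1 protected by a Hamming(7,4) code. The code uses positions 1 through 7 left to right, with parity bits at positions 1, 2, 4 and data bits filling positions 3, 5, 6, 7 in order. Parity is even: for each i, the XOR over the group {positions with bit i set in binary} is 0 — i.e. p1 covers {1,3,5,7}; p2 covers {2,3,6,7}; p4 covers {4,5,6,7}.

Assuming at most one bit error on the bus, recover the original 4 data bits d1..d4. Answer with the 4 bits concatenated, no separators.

s1 (pos 1,3,5,7): 1⊕0⊕1⊕1 = 1
s2 (pos 2,3,6,7): 0⊕0⊕1⊕1 = 0
s4 (pos 4,5,6,7): 1⊕1⊕1⊕1 = 0
Syndrome s4…s1 = 001 → error at position 1.
Flip position 1: 1001111 → 0001111
Read data bits from positions 3,5,6,7: 0111

0111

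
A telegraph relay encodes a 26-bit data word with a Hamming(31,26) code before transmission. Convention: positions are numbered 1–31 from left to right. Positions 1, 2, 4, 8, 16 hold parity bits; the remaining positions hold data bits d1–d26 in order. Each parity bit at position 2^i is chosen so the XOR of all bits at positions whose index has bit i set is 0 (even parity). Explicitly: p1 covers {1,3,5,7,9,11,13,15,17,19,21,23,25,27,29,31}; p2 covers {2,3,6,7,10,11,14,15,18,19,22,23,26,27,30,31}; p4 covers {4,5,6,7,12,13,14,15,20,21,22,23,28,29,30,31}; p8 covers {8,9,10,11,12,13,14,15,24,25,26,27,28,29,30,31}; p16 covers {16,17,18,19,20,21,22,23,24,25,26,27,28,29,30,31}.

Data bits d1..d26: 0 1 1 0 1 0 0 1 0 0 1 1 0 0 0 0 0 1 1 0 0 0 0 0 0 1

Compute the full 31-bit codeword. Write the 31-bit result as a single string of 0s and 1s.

Place data at non-parity positions: p1 p2 0 p4 1 1 0 p8 1 0 0 1 0 0 1 p16 1 0 0 0 0 0 1 1 0 0 0 0 0 0 1
p1 (pos 1,3,5,7,9,11,13,15,17,19,21,23,25,27,29,31): XOR of data positions = 0⊕1⊕0⊕1⊕0⊕0⊕1⊕1⊕0⊕0⊕1⊕0⊕0⊕0⊕1 = 0
p2 (pos 2,3,6,7,10,11,14,15,18,19,22,23,26,27,30,31): XOR of data positions = 0⊕1⊕0⊕0⊕0⊕0⊕1⊕0⊕0⊕0⊕1⊕0⊕0⊕0⊕1 = 0
p4 (pos 4,5,6,7,12,13,14,15,20,21,22,23,28,29,30,31): XOR of data positions = 1⊕1⊕0⊕1⊕0⊕0⊕1⊕0⊕0⊕0⊕1⊕0⊕0⊕0⊕1 = 0
p8 (pos 8,9,10,11,12,13,14,15,24,25,26,27,28,29,30,31): XOR of data positions = 1⊕0⊕0⊕1⊕0⊕0⊕1⊕1⊕0⊕0⊕0⊕0⊕0⊕0⊕1 = 1
p16 (pos 16,17,18,19,20,21,22,23,24,25,26,27,28,29,30,31): XOR of data positions = 1⊕0⊕0⊕0⊕0⊕0⊕1⊕1⊕0⊕0⊕0⊕0⊕0⊕0⊕1 = 0
Codeword: 0000110110010010100000110000001

0000110110010010100000110000001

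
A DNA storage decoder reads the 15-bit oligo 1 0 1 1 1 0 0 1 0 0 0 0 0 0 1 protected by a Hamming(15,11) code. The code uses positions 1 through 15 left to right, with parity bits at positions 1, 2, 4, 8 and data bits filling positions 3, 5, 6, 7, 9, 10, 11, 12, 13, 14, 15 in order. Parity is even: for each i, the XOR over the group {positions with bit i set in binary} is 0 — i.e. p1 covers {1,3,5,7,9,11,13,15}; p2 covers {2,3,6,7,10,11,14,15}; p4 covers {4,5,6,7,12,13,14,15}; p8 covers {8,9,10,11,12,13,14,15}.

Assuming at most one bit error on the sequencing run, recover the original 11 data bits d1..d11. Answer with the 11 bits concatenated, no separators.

s1 (pos 1,3,5,7,9,11,13,15): 1⊕1⊕1⊕0⊕0⊕0⊕0⊕1 = 0
s2 (pos 2,3,6,7,10,11,14,15): 0⊕1⊕0⊕0⊕0⊕0⊕0⊕1 = 0
s4 (pos 4,5,6,7,12,13,14,15): 1⊕1⊕0⊕0⊕0⊕0⊕0⊕1 = 1
s8 (pos 8,9,10,11,12,13,14,15): 1⊕0⊕0⊕0⊕0⊕0⊕0⊕1 = 0
Syndrome s8…s1 = 0100 → error at position 4.
Flip position 4: 101110010000001 → 101010010000001
Read data bits from positions 3,5,6,7,9,10,11,12,13,14,15: 11000000001

11000000001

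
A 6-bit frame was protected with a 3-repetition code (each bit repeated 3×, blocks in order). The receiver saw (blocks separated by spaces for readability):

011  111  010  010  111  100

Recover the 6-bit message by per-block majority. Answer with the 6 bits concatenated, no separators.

110010

Block 1 (011): 2 ones → 1
Block 2 (111): 3 ones → 1
Block 3 (010): 1 one → 0
Block 4 (010): 1 one → 0
Block 5 (111): 3 ones → 1
Block 6 (100): 1 one → 0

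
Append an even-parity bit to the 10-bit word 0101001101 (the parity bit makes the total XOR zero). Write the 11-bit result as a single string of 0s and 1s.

01010011011

XOR of the 10 data bits: 0⊕1⊕0⊕1⊕0⊕0⊕1⊕1⊕0⊕1 = 1
Parity bit = 1 (so all 11 bits XOR to 0).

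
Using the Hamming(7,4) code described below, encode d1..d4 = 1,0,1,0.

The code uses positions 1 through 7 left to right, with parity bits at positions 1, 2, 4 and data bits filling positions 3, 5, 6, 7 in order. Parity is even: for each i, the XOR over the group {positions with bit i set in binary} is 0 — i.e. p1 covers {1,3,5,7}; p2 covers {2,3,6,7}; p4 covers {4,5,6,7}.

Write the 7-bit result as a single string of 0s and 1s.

Place data at non-parity positions: p1 p2 1 p4 0 1 0
p1 (pos 1,3,5,7): XOR of data positions = 1⊕0⊕0 = 1
p2 (pos 2,3,6,7): XOR of data positions = 1⊕1⊕0 = 0
p4 (pos 4,5,6,7): XOR of data positions = 0⊕1⊕0 = 1
Codeword: 1011010

1011010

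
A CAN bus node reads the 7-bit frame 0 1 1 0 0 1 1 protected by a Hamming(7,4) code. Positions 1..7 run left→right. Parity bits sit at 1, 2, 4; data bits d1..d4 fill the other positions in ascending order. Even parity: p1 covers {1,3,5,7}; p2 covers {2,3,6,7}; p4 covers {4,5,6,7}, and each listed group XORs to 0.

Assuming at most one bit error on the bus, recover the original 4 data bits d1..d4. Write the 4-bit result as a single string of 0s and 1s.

1011

s1 (pos 1,3,5,7): 0⊕1⊕0⊕1 = 0
s2 (pos 2,3,6,7): 1⊕1⊕1⊕1 = 0
s4 (pos 4,5,6,7): 0⊕0⊕1⊕1 = 0
Syndrome s4…s1 = 000 → no error.
Read data bits from positions 3,5,6,7: 1011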